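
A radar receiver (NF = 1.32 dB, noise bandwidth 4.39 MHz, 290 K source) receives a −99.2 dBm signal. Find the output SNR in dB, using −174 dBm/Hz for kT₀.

Noise floor: N = −174 + 10 log₁₀(B) + NF
10 log₁₀(4.39×10⁶) = 66.42 dB
N = −174 + 66.42 + 1.32 = −106.26 dBm
SNR = P_sig − N = −99.2 − (−106.26) = 7.06 dB → 7.1 dB

7.1 dB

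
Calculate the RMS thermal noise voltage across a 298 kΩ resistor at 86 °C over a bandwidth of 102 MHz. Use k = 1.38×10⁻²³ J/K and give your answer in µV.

T = 86 °C + 273.15 = 359.15 K
V_n = √(4kTRB)
4kTRB = 4 × 1.38×10⁻²³ × 359.15 × 2.98×10⁵ × 1.02×10⁸ = 6.03×10⁻⁷ V²
V_n = √(6.03×10⁻⁷) = 7.76×10⁻⁴ V = 776 µV

776 µV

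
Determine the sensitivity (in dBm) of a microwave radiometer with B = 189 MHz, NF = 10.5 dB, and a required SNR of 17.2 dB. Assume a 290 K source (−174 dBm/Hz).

Sensitivity = −174 + 10 log₁₀(B) + NF + SNR_min
= −174 + 82.76 + 10.5 + 17.2
= −63.54 dBm → −63.5 dBm

−63.5 dBm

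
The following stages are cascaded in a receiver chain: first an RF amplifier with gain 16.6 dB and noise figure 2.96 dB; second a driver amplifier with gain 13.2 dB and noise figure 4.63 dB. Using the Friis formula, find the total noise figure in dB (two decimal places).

Convert to linear (a loss of L dB is a gain of −L dB): F_i = 10^(NF_i/10), G_i = 10^(G_i,dB/10)
  Stage 1: F_1 = 10^(2.96/10) = 1.977, G_1 = 10^(16.6/10) = 45.71
  Stage 2: F_2 = 10^(4.63/10) = 2.904, G_2 = 10^(13.2/10) = 20.89
Friis cascade:
  F = 1.977 + (2.904 − 1)/45.71 = 2.019
NF = 10 log₁₀(2.019) = 3.05 dB

3.05 dB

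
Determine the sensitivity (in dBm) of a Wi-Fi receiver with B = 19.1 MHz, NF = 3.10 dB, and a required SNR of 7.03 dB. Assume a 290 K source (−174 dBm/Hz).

−91.1 dBm

Sensitivity = −174 + 10 log₁₀(B) + NF + SNR_min
= −174 + 72.81 + 3.10 + 7.03
= −91.06 dBm → −91.1 dBm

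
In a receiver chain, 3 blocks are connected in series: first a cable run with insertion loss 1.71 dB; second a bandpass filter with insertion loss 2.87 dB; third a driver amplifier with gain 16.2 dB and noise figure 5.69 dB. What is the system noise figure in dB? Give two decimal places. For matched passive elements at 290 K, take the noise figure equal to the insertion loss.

10.27 dB

Convert to linear (a loss of L dB is a gain of −L dB): F_i = 10^(NF_i/10), G_i = 10^(G_i,dB/10)
  Stage 1: F_1 = 10^(1.71/10) = 1.483, G_1 = 10^(−1.71/10) = 0.6745
  Stage 2: F_2 = 10^(2.87/10) = 1.936, G_2 = 10^(−2.87/10) = 0.5164
  Stage 3: F_3 = 10^(5.69/10) = 3.707, G_3 = 10^(16.2/10) = 41.69
Friis cascade:
  F = 1.483 + (1.936 − 1)/0.6745 + (3.707 − 1)/0.3483 = 10.64
NF = 10 log₁₀(10.64) = 10.27 dB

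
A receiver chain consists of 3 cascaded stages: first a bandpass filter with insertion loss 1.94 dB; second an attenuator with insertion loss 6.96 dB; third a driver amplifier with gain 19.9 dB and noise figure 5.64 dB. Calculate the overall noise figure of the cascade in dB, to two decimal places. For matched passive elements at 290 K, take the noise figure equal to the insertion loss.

14.54 dB

Convert to linear (a loss of L dB is a gain of −L dB): F_i = 10^(NF_i/10), G_i = 10^(G_i,dB/10)
  Stage 1: F_1 = 10^(1.94/10) = 1.563, G_1 = 10^(−1.94/10) = 0.6397
  Stage 2: F_2 = 10^(6.96/10) = 4.966, G_2 = 10^(−6.96/10) = 0.2014
  Stage 3: F_3 = 10^(5.64/10) = 3.664, G_3 = 10^(19.9/10) = 97.72
Friis cascade:
  F = 1.563 + (4.966 − 1)/0.6397 + (3.664 − 1)/0.1288 = 28.44
NF = 10 log₁₀(28.44) = 14.54 dB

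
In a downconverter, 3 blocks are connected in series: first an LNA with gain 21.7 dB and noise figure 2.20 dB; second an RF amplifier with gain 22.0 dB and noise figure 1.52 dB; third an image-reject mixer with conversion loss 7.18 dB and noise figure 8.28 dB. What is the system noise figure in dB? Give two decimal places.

2.21 dB

Convert to linear (a loss of L dB is a gain of −L dB): F_i = 10^(NF_i/10), G_i = 10^(G_i,dB/10)
  Stage 1: F_1 = 10^(2.20/10) = 1.660, G_1 = 10^(21.7/10) = 147.9
  Stage 2: F_2 = 10^(1.52/10) = 1.419, G_2 = 10^(22.0/10) = 158.5
  Stage 3: F_3 = 10^(8.28/10) = 6.730, G_3 = 10^(−7.18/10) = 0.1914
Friis cascade:
  F = 1.660 + (1.419 − 1)/147.9 + (6.730 − 1)/2.344×10⁴ = 1.663
NF = 10 log₁₀(1.663) = 2.21 dB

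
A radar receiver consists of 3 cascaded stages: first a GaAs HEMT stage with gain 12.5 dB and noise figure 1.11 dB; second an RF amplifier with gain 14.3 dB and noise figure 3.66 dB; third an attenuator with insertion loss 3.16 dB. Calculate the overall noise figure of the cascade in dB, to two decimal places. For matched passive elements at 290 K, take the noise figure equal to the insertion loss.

Convert to linear (a loss of L dB is a gain of −L dB): F_i = 10^(NF_i/10), G_i = 10^(G_i,dB/10)
  Stage 1: F_1 = 10^(1.11/10) = 1.291, G_1 = 10^(12.5/10) = 17.78
  Stage 2: F_2 = 10^(3.66/10) = 2.323, G_2 = 10^(14.3/10) = 26.92
  Stage 3: F_3 = 10^(3.16/10) = 2.070, G_3 = 10^(−3.16/10) = 0.4831
Friis cascade:
  F = 1.291 + (2.323 − 1)/17.78 + (2.070 − 1)/478.6 = 1.368
NF = 10 log₁₀(1.368) = 1.36 dB

1.36 dB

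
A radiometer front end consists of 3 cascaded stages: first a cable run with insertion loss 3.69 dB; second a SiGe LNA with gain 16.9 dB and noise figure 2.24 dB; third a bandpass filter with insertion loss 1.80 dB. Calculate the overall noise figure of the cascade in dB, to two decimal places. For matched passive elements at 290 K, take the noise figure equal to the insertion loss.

5.96 dB

Convert to linear (a loss of L dB is a gain of −L dB): F_i = 10^(NF_i/10), G_i = 10^(G_i,dB/10)
  Stage 1: F_1 = 10^(3.69/10) = 2.339, G_1 = 10^(−3.69/10) = 0.4276
  Stage 2: F_2 = 10^(2.24/10) = 1.675, G_2 = 10^(16.9/10) = 48.98
  Stage 3: F_3 = 10^(1.80/10) = 1.514, G_3 = 10^(−1.80/10) = 0.6607
Friis cascade:
  F = 2.339 + (1.675 − 1)/0.4276 + (1.514 − 1)/20.94 = 3.942
NF = 10 log₁₀(3.942) = 5.96 dB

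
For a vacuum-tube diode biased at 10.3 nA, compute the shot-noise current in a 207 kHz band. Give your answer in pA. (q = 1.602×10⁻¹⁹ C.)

26.1 pA

I_n = √(2qI·B)
2qI·B = 2 × 1.602×10⁻¹⁹ × 1.03×10⁻⁸ × 2.07×10⁵ = 6.83×10⁻²² A²
I_n = √(6.83×10⁻²²) = 2.61×10⁻¹¹ A = 26.1 pA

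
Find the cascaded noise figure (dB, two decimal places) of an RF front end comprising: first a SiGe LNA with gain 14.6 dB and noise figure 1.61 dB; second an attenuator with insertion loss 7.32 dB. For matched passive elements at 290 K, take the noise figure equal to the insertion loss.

Convert to linear (a loss of L dB is a gain of −L dB): F_i = 10^(NF_i/10), G_i = 10^(G_i,dB/10)
  Stage 1: F_1 = 10^(1.61/10) = 1.449, G_1 = 10^(14.6/10) = 28.84
  Stage 2: F_2 = 10^(7.32/10) = 5.395, G_2 = 10^(−7.32/10) = 0.1854
Friis cascade:
  F = 1.449 + (5.395 − 1)/28.84 = 1.601
NF = 10 log₁₀(1.601) = 2.04 dB

2.04 dB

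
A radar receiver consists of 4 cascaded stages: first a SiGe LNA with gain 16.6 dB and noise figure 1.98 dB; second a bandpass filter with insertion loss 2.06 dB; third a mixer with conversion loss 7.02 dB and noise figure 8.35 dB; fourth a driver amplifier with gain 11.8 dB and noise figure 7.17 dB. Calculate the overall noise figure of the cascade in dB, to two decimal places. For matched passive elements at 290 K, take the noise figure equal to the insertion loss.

4.05 dB

Convert to linear (a loss of L dB is a gain of −L dB): F_i = 10^(NF_i/10), G_i = 10^(G_i,dB/10)
  Stage 1: F_1 = 10^(1.98/10) = 1.578, G_1 = 10^(16.6/10) = 45.71
  Stage 2: F_2 = 10^(2.06/10) = 1.607, G_2 = 10^(−2.06/10) = 0.6223
  Stage 3: F_3 = 10^(8.35/10) = 6.839, G_3 = 10^(−7.02/10) = 0.1986
  Stage 4: F_4 = 10^(7.17/10) = 5.212, G_4 = 10^(11.8/10) = 15.14
Friis cascade:
  F = 1.578 + (1.607 − 1)/45.71 + (6.839 − 1)/28.44 + (5.212 − 1)/5.649 = 2.542
NF = 10 log₁₀(2.542) = 4.05 dB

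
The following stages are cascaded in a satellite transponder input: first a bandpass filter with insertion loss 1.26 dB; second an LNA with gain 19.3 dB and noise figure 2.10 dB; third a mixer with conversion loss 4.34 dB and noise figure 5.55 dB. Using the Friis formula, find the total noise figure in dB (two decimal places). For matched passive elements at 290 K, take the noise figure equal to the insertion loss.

3.44 dB

Convert to linear (a loss of L dB is a gain of −L dB): F_i = 10^(NF_i/10), G_i = 10^(G_i,dB/10)
  Stage 1: F_1 = 10^(1.26/10) = 1.337, G_1 = 10^(−1.26/10) = 0.7482
  Stage 2: F_2 = 10^(2.10/10) = 1.622, G_2 = 10^(19.3/10) = 85.11
  Stage 3: F_3 = 10^(5.55/10) = 3.589, G_3 = 10^(−4.34/10) = 0.3681
Friis cascade:
  F = 1.337 + (1.622 − 1)/0.7482 + (3.589 − 1)/63.68 = 2.208
NF = 10 log₁₀(2.208) = 3.44 dB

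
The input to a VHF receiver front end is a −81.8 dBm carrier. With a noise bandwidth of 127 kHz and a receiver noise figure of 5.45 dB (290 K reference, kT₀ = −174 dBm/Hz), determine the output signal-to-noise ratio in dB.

35.7 dB

Noise floor: N = −174 + 10 log₁₀(B) + NF
10 log₁₀(1.27×10⁵) = 51.04 dB
N = −174 + 51.04 + 5.45 = −117.51 dBm
SNR = P_sig − N = −81.8 − (−117.51) = 35.71 dB → 35.7 dB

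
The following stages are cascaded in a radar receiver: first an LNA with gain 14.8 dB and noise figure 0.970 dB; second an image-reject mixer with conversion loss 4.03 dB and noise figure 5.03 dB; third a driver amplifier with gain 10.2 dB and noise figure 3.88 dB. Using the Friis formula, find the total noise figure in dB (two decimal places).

1.59 dB

Convert to linear (a loss of L dB is a gain of −L dB): F_i = 10^(NF_i/10), G_i = 10^(G_i,dB/10)
  Stage 1: F_1 = 10^(0.970/10) = 1.250, G_1 = 10^(14.8/10) = 30.20
  Stage 2: F_2 = 10^(5.03/10) = 3.184, G_2 = 10^(−4.03/10) = 0.3954
  Stage 3: F_3 = 10^(3.88/10) = 2.443, G_3 = 10^(10.2/10) = 10.47
Friis cascade:
  F = 1.250 + (3.184 − 1)/30.20 + (2.443 − 1)/11.94 = 1.443
NF = 10 log₁₀(1.443) = 1.59 dB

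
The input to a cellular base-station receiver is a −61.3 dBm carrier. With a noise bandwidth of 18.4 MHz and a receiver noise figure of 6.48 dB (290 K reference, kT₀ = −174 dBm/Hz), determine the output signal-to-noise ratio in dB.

33.6 dB

Noise floor: N = −174 + 10 log₁₀(B) + NF
10 log₁₀(1.84×10⁷) = 72.65 dB
N = −174 + 72.65 + 6.48 = −94.87 dBm
SNR = P_sig − N = −61.3 − (−94.87) = 33.57 dB → 33.6 dB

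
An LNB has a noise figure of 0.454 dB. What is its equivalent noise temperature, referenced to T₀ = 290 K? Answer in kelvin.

32.0 K

F = 10^(0.454/10) = 1.1102
T_e = (F − 1)·T₀ = (1.1102 − 1) × 290 = 32.0 K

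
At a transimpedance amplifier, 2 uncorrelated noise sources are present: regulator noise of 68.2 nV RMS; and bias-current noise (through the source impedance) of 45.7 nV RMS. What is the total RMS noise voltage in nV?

82.1 nV

Uncorrelated sources add in power (mean-square): V_tot = √(ΣV_i²)
V_tot = √[(6.82×10⁻⁸)² + (4.57×10⁻⁸)²] = 8.21×10⁻⁸ V = 82.1 nV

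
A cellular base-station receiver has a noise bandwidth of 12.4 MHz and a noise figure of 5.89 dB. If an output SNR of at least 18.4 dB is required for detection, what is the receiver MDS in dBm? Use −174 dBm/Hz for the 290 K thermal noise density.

Sensitivity = −174 + 10 log₁₀(B) + NF + SNR_min
= −174 + 70.93 + 5.89 + 18.4
= −78.78 dBm → −78.8 dBm

−78.8 dBm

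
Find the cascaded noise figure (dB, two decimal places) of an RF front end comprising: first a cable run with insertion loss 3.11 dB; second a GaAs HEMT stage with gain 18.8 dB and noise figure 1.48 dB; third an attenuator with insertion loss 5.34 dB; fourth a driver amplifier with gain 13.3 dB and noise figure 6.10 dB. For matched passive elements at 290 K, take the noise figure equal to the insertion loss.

Convert to linear (a loss of L dB is a gain of −L dB): F_i = 10^(NF_i/10), G_i = 10^(G_i,dB/10)
  Stage 1: F_1 = 10^(3.11/10) = 2.046, G_1 = 10^(−3.11/10) = 0.4887
  Stage 2: F_2 = 10^(1.48/10) = 1.406, G_2 = 10^(18.8/10) = 75.86
  Stage 3: F_3 = 10^(5.34/10) = 3.420, G_3 = 10^(−5.34/10) = 0.2924
  Stage 4: F_4 = 10^(6.10/10) = 4.074, G_4 = 10^(13.3/10) = 21.38
Friis cascade:
  F = 2.046 + (1.406 − 1)/0.4887 + (3.420 − 1)/37.07 + (4.074 − 1)/10.84 = 3.226
NF = 10 log₁₀(3.226) = 5.09 dB

5.09 dB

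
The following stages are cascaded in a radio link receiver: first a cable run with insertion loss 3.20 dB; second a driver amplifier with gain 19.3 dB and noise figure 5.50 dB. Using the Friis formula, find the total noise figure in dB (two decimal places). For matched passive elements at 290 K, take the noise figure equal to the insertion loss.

Convert to linear (a loss of L dB is a gain of −L dB): F_i = 10^(NF_i/10), G_i = 10^(G_i,dB/10)
  Stage 1: F_1 = 10^(3.20/10) = 2.089, G_1 = 10^(−3.20/10) = 0.4786
  Stage 2: F_2 = 10^(5.50/10) = 3.548, G_2 = 10^(19.3/10) = 85.11
Friis cascade:
  F = 2.089 + (3.548 − 1)/0.4786 = 7.413
NF = 10 log₁₀(7.413) = 8.70 dB

8.70 dB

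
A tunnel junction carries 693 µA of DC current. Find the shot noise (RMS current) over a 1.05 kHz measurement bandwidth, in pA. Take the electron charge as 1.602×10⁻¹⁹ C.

I_n = √(2qI·B)
2qI·B = 2 × 1.602×10⁻¹⁹ × 6.93×10⁻⁴ × 1.05×10³ = 2.33×10⁻¹⁹ A²
I_n = √(2.33×10⁻¹⁹) = 4.83×10⁻¹⁰ A = 483 pA

483 pA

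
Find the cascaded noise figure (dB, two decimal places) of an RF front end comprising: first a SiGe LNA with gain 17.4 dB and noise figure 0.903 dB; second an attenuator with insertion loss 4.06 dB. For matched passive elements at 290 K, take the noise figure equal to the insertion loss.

Convert to linear (a loss of L dB is a gain of −L dB): F_i = 10^(NF_i/10), G_i = 10^(G_i,dB/10)
  Stage 1: F_1 = 10^(0.903/10) = 1.231, G_1 = 10^(17.4/10) = 54.95
  Stage 2: F_2 = 10^(4.06/10) = 2.547, G_2 = 10^(−4.06/10) = 0.3926
Friis cascade:
  F = 1.231 + (2.547 − 1)/54.95 = 1.259
NF = 10 log₁₀(1.259) = 1.00 dB

1.00 dB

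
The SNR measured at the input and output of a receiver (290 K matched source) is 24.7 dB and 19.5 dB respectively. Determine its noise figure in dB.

NF (dB) = SNR_in(dB) − SNR_out(dB) when the source is at T₀
NF = 24.7 − 19.5 = 5.2 dB

5.2 dB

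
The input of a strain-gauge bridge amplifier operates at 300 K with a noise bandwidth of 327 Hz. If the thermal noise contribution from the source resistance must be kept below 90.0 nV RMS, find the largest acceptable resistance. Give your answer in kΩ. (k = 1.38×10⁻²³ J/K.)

1.50 kΩ

Johnson–Nyquist: V_n = √(4kTRB) ⇒ R = V_n² / (4kTB)
4kTB = 4 × 1.38×10⁻²³ × 300 × 3.27×10² = 5.42×10⁻¹⁸
R = (9.00×10⁻⁸)² / 5.42×10⁻¹⁸ = 1.50×10³ Ω = 1.50 kΩ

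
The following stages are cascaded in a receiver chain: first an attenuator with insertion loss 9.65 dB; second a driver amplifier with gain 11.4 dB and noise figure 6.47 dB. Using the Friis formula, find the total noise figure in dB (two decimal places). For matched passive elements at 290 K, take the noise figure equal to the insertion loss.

16.12 dB

Convert to linear (a loss of L dB is a gain of −L dB): F_i = 10^(NF_i/10), G_i = 10^(G_i,dB/10)
  Stage 1: F_1 = 10^(9.65/10) = 9.226, G_1 = 10^(−9.65/10) = 0.1084
  Stage 2: F_2 = 10^(6.47/10) = 4.436, G_2 = 10^(11.4/10) = 13.80
Friis cascade:
  F = 9.226 + (4.436 − 1)/0.1084 = 40.93
NF = 10 log₁₀(40.93) = 16.12 dB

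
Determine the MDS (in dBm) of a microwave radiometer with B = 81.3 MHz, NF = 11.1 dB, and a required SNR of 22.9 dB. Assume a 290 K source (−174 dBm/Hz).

Sensitivity = −174 + 10 log₁₀(B) + NF + SNR_min
= −174 + 79.1 + 11.1 + 22.9
= −60.9 dBm → −60.9 dBm

−60.9 dBm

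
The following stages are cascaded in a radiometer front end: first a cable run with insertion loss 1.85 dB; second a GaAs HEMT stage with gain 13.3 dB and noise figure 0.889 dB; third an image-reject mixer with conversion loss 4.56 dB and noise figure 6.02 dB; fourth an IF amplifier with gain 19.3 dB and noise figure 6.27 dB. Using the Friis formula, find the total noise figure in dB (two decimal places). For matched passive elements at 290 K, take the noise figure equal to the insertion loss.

Convert to linear (a loss of L dB is a gain of −L dB): F_i = 10^(NF_i/10), G_i = 10^(G_i,dB/10)
  Stage 1: F_1 = 10^(1.85/10) = 1.531, G_1 = 10^(−1.85/10) = 0.6531
  Stage 2: F_2 = 10^(0.889/10) = 1.227, G_2 = 10^(13.3/10) = 21.38
  Stage 3: F_3 = 10^(6.02/10) = 3.999, G_3 = 10^(−4.56/10) = 0.3499
  Stage 4: F_4 = 10^(6.27/10) = 4.236, G_4 = 10^(19.3/10) = 85.11
Friis cascade:
  F = 1.531 + (1.227 − 1)/0.6531 + (3.999 − 1)/13.96 + (4.236 − 1)/4.887 = 2.756
NF = 10 log₁₀(2.756) = 4.40 dB

4.40 dB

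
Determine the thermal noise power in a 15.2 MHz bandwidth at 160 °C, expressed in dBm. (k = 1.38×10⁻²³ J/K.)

−100.4 dBm

T = 160 °C + 273.15 = 433.15 K
P_n = kTB = 1.38×10⁻²³ × 433.15 × 1.52×10⁷ = 9.09×10⁻¹⁴ W
In dBm: 10 log₁₀(9.09×10⁻¹⁴ / 10⁻³) = −100.4 dBm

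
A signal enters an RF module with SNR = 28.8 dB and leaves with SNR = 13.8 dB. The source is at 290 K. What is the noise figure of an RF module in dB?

NF (dB) = SNR_in(dB) − SNR_out(dB) when the source is at T₀
NF = 28.8 − 13.8 = 15.0 dB

15.0 dB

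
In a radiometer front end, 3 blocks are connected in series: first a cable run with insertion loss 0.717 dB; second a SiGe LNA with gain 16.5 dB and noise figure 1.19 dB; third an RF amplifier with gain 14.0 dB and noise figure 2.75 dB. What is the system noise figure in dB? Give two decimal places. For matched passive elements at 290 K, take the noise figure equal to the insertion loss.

1.97 dB

Convert to linear (a loss of L dB is a gain of −L dB): F_i = 10^(NF_i/10), G_i = 10^(G_i,dB/10)
  Stage 1: F_1 = 10^(0.717/10) = 1.180, G_1 = 10^(−0.717/10) = 0.8478
  Stage 2: F_2 = 10^(1.19/10) = 1.315, G_2 = 10^(16.5/10) = 44.67
  Stage 3: F_3 = 10^(2.75/10) = 1.884, G_3 = 10^(14.0/10) = 25.12
Friis cascade:
  F = 1.180 + (1.315 − 1)/0.8478 + (1.884 − 1)/37.87 = 1.575
NF = 10 log₁₀(1.575) = 1.97 dB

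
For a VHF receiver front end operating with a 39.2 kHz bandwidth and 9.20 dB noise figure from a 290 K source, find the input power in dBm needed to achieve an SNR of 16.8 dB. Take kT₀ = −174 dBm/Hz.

Sensitivity = −174 + 10 log₁₀(B) + NF + SNR_min
= −174 + 45.93 + 9.20 + 16.8
= −102.07 dBm → −102.1 dBm

−102.1 dBm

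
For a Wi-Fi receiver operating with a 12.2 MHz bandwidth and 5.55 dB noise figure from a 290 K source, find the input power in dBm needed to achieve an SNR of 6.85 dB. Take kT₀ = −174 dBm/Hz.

−90.7 dBm

Sensitivity = −174 + 10 log₁₀(B) + NF + SNR_min
= −174 + 70.86 + 5.55 + 6.85
= −90.74 dBm → −90.7 dBm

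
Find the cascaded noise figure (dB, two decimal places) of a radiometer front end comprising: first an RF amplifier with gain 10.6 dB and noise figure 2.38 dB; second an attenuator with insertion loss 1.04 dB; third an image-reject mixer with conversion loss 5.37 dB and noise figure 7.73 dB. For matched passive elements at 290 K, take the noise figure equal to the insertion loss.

3.62 dB

Convert to linear (a loss of L dB is a gain of −L dB): F_i = 10^(NF_i/10), G_i = 10^(G_i,dB/10)
  Stage 1: F_1 = 10^(2.38/10) = 1.730, G_1 = 10^(10.6/10) = 11.48
  Stage 2: F_2 = 10^(1.04/10) = 1.271, G_2 = 10^(−1.04/10) = 0.7870
  Stage 3: F_3 = 10^(7.73/10) = 5.929, G_3 = 10^(−5.37/10) = 0.2904
Friis cascade:
  F = 1.730 + (1.271 − 1)/11.48 + (5.929 − 1)/9.036 = 2.299
NF = 10 log₁₀(2.299) = 3.62 dB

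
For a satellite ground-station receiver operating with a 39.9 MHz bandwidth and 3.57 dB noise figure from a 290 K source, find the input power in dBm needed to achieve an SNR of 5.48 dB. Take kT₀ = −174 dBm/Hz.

−88.9 dBm

Sensitivity = −174 + 10 log₁₀(B) + NF + SNR_min
= −174 + 76.01 + 3.57 + 5.48
= −88.94 dBm → −88.9 dBm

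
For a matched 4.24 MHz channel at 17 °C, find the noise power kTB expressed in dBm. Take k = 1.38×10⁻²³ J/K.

−107.7 dBm

T = 17 °C + 273.15 = 290.15 K
P_n = kTB = 1.38×10⁻²³ × 290.15 × 4.24×10⁶ = 1.70×10⁻¹⁴ W
In dBm: 10 log₁₀(1.70×10⁻¹⁴ / 10⁻³) = −107.7 dBm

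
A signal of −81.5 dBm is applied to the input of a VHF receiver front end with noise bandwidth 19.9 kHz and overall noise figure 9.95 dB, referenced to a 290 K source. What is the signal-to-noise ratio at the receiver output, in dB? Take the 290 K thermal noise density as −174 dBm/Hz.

Noise floor: N = −174 + 10 log₁₀(B) + NF
10 log₁₀(1.99×10⁴) = 42.99 dB
N = −174 + 42.99 + 9.95 = −121.06 dBm
SNR = P_sig − N = −81.5 − (−121.06) = 39.56 dB → 39.6 dB

39.6 dB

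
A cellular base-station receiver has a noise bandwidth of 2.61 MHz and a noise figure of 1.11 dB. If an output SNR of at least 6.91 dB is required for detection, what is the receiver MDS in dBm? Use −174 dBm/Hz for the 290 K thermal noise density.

Sensitivity = −174 + 10 log₁₀(B) + NF + SNR_min
= −174 + 64.17 + 1.11 + 6.91
= −101.81 dBm → −101.8 dBm

−101.8 dBm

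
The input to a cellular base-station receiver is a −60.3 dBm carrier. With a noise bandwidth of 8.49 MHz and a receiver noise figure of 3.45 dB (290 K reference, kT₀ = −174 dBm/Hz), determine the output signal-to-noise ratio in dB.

41.0 dB

Noise floor: N = −174 + 10 log₁₀(B) + NF
10 log₁₀(8.49×10⁶) = 69.29 dB
N = −174 + 69.29 + 3.45 = −101.26 dBm
SNR = P_sig − N = −60.3 − (−101.26) = 40.96 dB → 41.0 dB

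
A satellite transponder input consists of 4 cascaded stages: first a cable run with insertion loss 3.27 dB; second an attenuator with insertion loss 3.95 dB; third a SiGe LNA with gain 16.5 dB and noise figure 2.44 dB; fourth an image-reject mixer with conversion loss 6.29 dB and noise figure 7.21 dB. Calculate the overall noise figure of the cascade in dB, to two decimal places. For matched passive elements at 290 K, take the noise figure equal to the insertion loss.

Convert to linear (a loss of L dB is a gain of −L dB): F_i = 10^(NF_i/10), G_i = 10^(G_i,dB/10)
  Stage 1: F_1 = 10^(3.27/10) = 2.123, G_1 = 10^(−3.27/10) = 0.4710
  Stage 2: F_2 = 10^(3.95/10) = 2.483, G_2 = 10^(−3.95/10) = 0.4027
  Stage 3: F_3 = 10^(2.44/10) = 1.754, G_3 = 10^(16.5/10) = 44.67
  Stage 4: F_4 = 10^(7.21/10) = 5.260, G_4 = 10^(−6.29/10) = 0.2350
Friis cascade:
  F = 2.123 + (2.483 − 1)/0.4710 + (1.754 − 1)/0.1897 + (5.260 − 1)/8.472 = 9.750
NF = 10 log₁₀(9.750) = 9.89 dB

9.89 dB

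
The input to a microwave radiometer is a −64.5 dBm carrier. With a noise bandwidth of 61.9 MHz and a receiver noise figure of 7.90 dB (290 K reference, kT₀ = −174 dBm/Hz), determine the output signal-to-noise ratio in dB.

23.7 dB

Noise floor: N = −174 + 10 log₁₀(B) + NF
10 log₁₀(6.19×10⁷) = 77.92 dB
N = −174 + 77.92 + 7.90 = −88.18 dBm
SNR = P_sig − N = −64.5 − (−88.18) = 23.68 dB → 23.7 dB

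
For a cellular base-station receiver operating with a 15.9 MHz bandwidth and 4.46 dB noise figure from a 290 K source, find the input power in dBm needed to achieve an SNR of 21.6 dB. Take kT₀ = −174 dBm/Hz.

−75.9 dBm

Sensitivity = −174 + 10 log₁₀(B) + NF + SNR_min
= −174 + 72.01 + 4.46 + 21.6
= −75.93 dBm → −75.9 dBm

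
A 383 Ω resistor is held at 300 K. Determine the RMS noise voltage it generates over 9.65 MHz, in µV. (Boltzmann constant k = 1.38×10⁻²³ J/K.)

7.82 µV

V_n = √(4kTRB)
4kTRB = 4 × 1.38×10⁻²³ × 300 × 3.83×10² × 9.65×10⁶ = 6.12×10⁻¹¹ V²
V_n = √(6.12×10⁻¹¹) = 7.82×10⁻⁶ V = 7.82 µV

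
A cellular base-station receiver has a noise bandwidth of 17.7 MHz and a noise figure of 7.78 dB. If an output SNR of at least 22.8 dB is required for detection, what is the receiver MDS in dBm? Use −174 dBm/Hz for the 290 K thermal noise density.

−70.9 dBm

Sensitivity = −174 + 10 log₁₀(B) + NF + SNR_min
= −174 + 72.48 + 7.78 + 22.8
= −70.94 dBm → −70.9 dBm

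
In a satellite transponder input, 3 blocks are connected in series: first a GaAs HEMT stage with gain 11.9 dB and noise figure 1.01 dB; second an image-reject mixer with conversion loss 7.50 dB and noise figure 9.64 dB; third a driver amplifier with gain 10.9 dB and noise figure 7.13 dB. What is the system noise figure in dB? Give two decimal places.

5.19 dB

Convert to linear (a loss of L dB is a gain of −L dB): F_i = 10^(NF_i/10), G_i = 10^(G_i,dB/10)
  Stage 1: F_1 = 10^(1.01/10) = 1.262, G_1 = 10^(11.9/10) = 15.49
  Stage 2: F_2 = 10^(9.64/10) = 9.204, G_2 = 10^(−7.50/10) = 0.1778
  Stage 3: F_3 = 10^(7.13/10) = 5.164, G_3 = 10^(10.9/10) = 12.30
Friis cascade:
  F = 1.262 + (9.204 − 1)/15.49 + (5.164 − 1)/2.754 = 3.303
NF = 10 log₁₀(3.303) = 5.19 dB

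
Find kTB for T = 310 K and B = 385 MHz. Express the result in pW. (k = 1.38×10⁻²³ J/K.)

P_n = kTB = 1.38×10⁻²³ × 310 × 3.85×10⁸ = 1.65×10⁻¹² W = 1.65 pW

1.65 pW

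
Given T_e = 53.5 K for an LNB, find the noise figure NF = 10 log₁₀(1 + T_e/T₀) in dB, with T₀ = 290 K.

0.735 dB

F = 1 + T_e/T₀ = 1 + 53.5/290 = 1.18448
NF = 10 log₁₀(1.18448) = 0.735 dB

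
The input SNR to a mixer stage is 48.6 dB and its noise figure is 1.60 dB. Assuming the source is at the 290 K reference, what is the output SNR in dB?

By definition F = SNR_in/SNR_out, so in dB: SNR_out = SNR_in − NF
SNR_out = 48.6 − 1.60 = 47.00 dB

47.00 dB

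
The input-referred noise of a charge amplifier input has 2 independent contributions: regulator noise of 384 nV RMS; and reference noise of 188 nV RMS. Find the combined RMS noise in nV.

Uncorrelated sources add in power (mean-square): V_tot = √(ΣV_i²)
V_tot = √[(3.84×10⁻⁷)² + (1.88×10⁻⁷)²] = 4.28×10⁻⁷ V = 428 nV

428 nV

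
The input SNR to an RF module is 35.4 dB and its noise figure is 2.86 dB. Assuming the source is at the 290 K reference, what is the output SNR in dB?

32.54 dB

By definition F = SNR_in/SNR_out, so in dB: SNR_out = SNR_in − NF
SNR_out = 35.4 − 2.86 = 32.54 dB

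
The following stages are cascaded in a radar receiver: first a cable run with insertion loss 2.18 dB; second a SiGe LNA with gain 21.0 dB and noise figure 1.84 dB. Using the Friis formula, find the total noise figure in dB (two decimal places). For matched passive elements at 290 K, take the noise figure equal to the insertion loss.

4.02 dB

Convert to linear (a loss of L dB is a gain of −L dB): F_i = 10^(NF_i/10), G_i = 10^(G_i,dB/10)
  Stage 1: F_1 = 10^(2.18/10) = 1.652, G_1 = 10^(−2.18/10) = 0.6053
  Stage 2: F_2 = 10^(1.84/10) = 1.528, G_2 = 10^(21.0/10) = 125.9
Friis cascade:
  F = 1.652 + (1.528 − 1)/0.6053 = 2.523
NF = 10 log₁₀(2.523) = 4.02 dB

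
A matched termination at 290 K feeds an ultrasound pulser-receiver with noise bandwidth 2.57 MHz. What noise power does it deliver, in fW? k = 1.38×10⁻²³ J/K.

P_n = kTB = 1.38×10⁻²³ × 290 × 2.57×10⁶ = 1.03×10⁻¹⁴ W = 10.3 fW

10.3 fW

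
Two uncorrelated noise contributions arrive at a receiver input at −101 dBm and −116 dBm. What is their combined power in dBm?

−100.9 dBm

Convert to linear, add, convert back:
P₁ = 7.94×10⁻¹⁴ W, P₂ = 2.51×10⁻¹⁵ W
P_tot = 8.19×10⁻¹⁴ W → 10 log₁₀(P_tot / 10⁻³) = −100.9 dBm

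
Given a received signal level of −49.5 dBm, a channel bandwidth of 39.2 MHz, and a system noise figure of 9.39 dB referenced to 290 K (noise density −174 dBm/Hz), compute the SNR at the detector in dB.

39.2 dB

Noise floor: N = −174 + 10 log₁₀(B) + NF
10 log₁₀(3.92×10⁷) = 75.93 dB
N = −174 + 75.93 + 9.39 = −88.68 dBm
SNR = P_sig − N = −49.5 − (−88.68) = 39.18 dB → 39.2 dB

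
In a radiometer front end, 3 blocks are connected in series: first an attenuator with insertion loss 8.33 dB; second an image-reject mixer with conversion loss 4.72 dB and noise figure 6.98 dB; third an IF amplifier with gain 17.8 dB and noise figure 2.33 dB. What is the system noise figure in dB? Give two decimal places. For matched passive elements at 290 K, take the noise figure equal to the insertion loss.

Convert to linear (a loss of L dB is a gain of −L dB): F_i = 10^(NF_i/10), G_i = 10^(G_i,dB/10)
  Stage 1: F_1 = 10^(8.33/10) = 6.808, G_1 = 10^(−8.33/10) = 0.1469
  Stage 2: F_2 = 10^(6.98/10) = 4.989, G_2 = 10^(−4.72/10) = 0.3373
  Stage 3: F_3 = 10^(2.33/10) = 1.710, G_3 = 10^(17.8/10) = 60.26
Friis cascade:
  F = 6.808 + (4.989 − 1)/0.1469 + (1.710 − 1)/0.04955 = 48.29
NF = 10 log₁₀(48.29) = 16.84 dB

16.84 dB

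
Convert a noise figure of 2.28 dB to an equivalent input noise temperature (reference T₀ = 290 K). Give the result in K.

F = 10^(2.28/10) = 1.69044
T_e = (F − 1)·T₀ = (1.69044 − 1) × 290 = 200 K

200 K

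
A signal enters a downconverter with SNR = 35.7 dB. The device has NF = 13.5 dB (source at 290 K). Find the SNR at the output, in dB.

By definition F = SNR_in/SNR_out, so in dB: SNR_out = SNR_in − NF
SNR_out = 35.7 − 13.5 = 22.2 dB

22.2 dB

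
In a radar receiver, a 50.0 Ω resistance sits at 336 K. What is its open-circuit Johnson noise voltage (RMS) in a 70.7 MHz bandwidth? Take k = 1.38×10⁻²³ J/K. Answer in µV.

V_n = √(4kTRB)
4kTRB = 4 × 1.38×10⁻²³ × 336 × 5.00×10¹ × 7.07×10⁷ = 6.56×10⁻¹¹ V²
V_n = √(6.56×10⁻¹¹) = 8.10×10⁻⁶ V = 8.10 µV

8.10 µV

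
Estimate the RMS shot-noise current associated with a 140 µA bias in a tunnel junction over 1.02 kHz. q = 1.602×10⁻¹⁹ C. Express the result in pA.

214 pA

I_n = √(2qI·B)
2qI·B = 2 × 1.602×10⁻¹⁹ × 1.40×10⁻⁴ × 1.02×10³ = 4.58×10⁻²⁰ A²
I_n = √(4.58×10⁻²⁰) = 2.14×10⁻¹⁰ A = 214 pA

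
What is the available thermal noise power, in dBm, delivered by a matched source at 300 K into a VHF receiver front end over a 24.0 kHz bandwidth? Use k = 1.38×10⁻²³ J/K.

−130.0 dBm

P_n = kTB = 1.38×10⁻²³ × 300 × 2.40×10⁴ = 9.94×10⁻¹⁷ W
In dBm: 10 log₁₀(9.94×10⁻¹⁷ / 10⁻³) = −130.0 dBm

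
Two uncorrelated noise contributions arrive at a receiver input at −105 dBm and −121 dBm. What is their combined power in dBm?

−104.9 dBm

Convert to linear, add, convert back:
P₁ = 3.16×10⁻¹⁴ W, P₂ = 7.94×10⁻¹⁶ W
P_tot = 3.24×10⁻¹⁴ W → 10 log₁₀(P_tot / 10⁻³) = −104.9 dBm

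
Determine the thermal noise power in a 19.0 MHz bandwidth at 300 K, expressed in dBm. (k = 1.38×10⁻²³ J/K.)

−101.0 dBm

P_n = kTB = 1.38×10⁻²³ × 300 × 1.90×10⁷ = 7.87×10⁻¹⁴ W
In dBm: 10 log₁₀(7.87×10⁻¹⁴ / 10⁻³) = −101.0 dBm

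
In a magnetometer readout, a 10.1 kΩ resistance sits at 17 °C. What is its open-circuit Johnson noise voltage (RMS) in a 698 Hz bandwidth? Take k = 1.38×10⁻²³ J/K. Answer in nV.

336 nV

T = 17 °C + 273.15 = 290.15 K
V_n = √(4kTRB)
4kTRB = 4 × 1.38×10⁻²³ × 290.15 × 1.01×10⁴ × 6.98×10² = 1.13×10⁻¹³ V²
V_n = √(1.13×10⁻¹³) = 3.36×10⁻⁷ V = 336 nV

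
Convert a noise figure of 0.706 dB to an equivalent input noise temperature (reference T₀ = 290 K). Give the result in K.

51.2 K

F = 10^(0.706/10) = 1.17652
T_e = (F − 1)·T₀ = (1.17652 − 1) × 290 = 51.2 K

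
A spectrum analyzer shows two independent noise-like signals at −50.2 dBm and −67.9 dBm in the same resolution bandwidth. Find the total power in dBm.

−50.1 dBm

Convert to linear, add, convert back:
P₁ = 9.55×10⁻⁹ W, P₂ = 1.62×10⁻¹⁰ W
P_tot = 9.71×10⁻⁹ W → 10 log₁₀(P_tot / 10⁻³) = −50.1 dBm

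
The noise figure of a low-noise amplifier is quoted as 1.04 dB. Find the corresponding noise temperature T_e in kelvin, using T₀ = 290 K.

F = 10^(1.04/10) = 1.27057
T_e = (F − 1)·T₀ = (1.27057 − 1) × 290 = 78.5 K

78.5 K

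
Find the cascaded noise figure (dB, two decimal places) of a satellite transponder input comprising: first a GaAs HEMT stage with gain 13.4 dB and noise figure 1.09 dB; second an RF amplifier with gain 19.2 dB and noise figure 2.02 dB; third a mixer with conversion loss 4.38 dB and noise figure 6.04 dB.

1.19 dB

Convert to linear (a loss of L dB is a gain of −L dB): F_i = 10^(NF_i/10), G_i = 10^(G_i,dB/10)
  Stage 1: F_1 = 10^(1.09/10) = 1.285, G_1 = 10^(13.4/10) = 21.88
  Stage 2: F_2 = 10^(2.02/10) = 1.592, G_2 = 10^(19.2/10) = 83.18
  Stage 3: F_3 = 10^(6.04/10) = 4.018, G_3 = 10^(−4.38/10) = 0.3648
Friis cascade:
  F = 1.285 + (1.592 − 1)/21.88 + (4.018 − 1)/1820 = 1.314
NF = 10 log₁₀(1.314) = 1.19 dB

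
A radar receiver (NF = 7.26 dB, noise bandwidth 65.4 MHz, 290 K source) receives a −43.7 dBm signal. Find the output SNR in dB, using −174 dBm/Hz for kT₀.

44.9 dB

Noise floor: N = −174 + 10 log₁₀(B) + NF
10 log₁₀(6.54×10⁷) = 78.16 dB
N = −174 + 78.16 + 7.26 = −88.58 dBm
SNR = P_sig − N = −43.7 − (−88.58) = 44.88 dB → 44.9 dB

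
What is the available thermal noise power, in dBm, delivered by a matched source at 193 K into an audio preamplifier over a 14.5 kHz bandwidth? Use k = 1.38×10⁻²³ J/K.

−134.1 dBm

P_n = kTB = 1.38×10⁻²³ × 193 × 1.45×10⁴ = 3.86×10⁻¹⁷ W
In dBm: 10 log₁₀(3.86×10⁻¹⁷ / 10⁻³) = −134.1 dBm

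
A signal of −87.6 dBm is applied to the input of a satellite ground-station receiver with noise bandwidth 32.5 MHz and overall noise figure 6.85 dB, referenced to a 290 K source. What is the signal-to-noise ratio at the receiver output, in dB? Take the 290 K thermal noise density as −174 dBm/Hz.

4.4 dB

Noise floor: N = −174 + 10 log₁₀(B) + NF
10 log₁₀(3.25×10⁷) = 75.12 dB
N = −174 + 75.12 + 6.85 = −92.03 dBm
SNR = P_sig − N = −87.6 − (−92.03) = 4.43 dB → 4.4 dB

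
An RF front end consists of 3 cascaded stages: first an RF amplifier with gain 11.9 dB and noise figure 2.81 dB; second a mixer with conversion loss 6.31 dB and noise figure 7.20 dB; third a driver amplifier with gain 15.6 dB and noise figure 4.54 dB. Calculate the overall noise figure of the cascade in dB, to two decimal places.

4.30 dB

Convert to linear (a loss of L dB is a gain of −L dB): F_i = 10^(NF_i/10), G_i = 10^(G_i,dB/10)
  Stage 1: F_1 = 10^(2.81/10) = 1.910, G_1 = 10^(11.9/10) = 15.49
  Stage 2: F_2 = 10^(7.20/10) = 5.248, G_2 = 10^(−6.31/10) = 0.2339
  Stage 3: F_3 = 10^(4.54/10) = 2.844, G_3 = 10^(15.6/10) = 36.31
Friis cascade:
  F = 1.910 + (5.248 − 1)/15.49 + (2.844 − 1)/3.622 = 2.693
NF = 10 log₁₀(2.693) = 4.30 dB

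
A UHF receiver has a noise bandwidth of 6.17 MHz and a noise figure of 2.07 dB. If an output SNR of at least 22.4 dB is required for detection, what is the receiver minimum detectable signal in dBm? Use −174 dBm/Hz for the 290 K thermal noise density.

−81.6 dBm

Sensitivity = −174 + 10 log₁₀(B) + NF + SNR_min
= −174 + 67.9 + 2.07 + 22.4
= −81.63 dBm → −81.6 dBm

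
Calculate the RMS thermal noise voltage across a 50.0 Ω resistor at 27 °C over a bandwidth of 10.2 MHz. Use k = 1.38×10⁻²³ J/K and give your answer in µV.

2.91 µV

T = 27 °C + 273.15 = 300.15 K
V_n = √(4kTRB)
4kTRB = 4 × 1.38×10⁻²³ × 300.15 × 5.00×10¹ × 1.02×10⁷ = 8.45×10⁻¹² V²
V_n = √(8.45×10⁻¹²) = 2.91×10⁻⁶ V = 2.91 µV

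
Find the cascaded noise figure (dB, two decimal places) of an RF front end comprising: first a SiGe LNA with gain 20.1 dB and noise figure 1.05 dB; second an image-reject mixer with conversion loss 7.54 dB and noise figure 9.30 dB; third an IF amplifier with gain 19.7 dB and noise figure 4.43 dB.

1.60 dB

Convert to linear (a loss of L dB is a gain of −L dB): F_i = 10^(NF_i/10), G_i = 10^(G_i,dB/10)
  Stage 1: F_1 = 10^(1.05/10) = 1.274, G_1 = 10^(20.1/10) = 102.3
  Stage 2: F_2 = 10^(9.30/10) = 8.511, G_2 = 10^(−7.54/10) = 0.1762
  Stage 3: F_3 = 10^(4.43/10) = 2.773, G_3 = 10^(19.7/10) = 93.33
Friis cascade:
  F = 1.274 + (8.511 − 1)/102.3 + (2.773 − 1)/18.03 = 1.445
NF = 10 log₁₀(1.445) = 1.60 dB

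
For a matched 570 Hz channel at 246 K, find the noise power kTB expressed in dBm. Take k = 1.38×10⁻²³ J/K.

P_n = kTB = 1.38×10⁻²³ × 246 × 5.70×10² = 1.94×10⁻¹⁸ W
In dBm: 10 log₁₀(1.94×10⁻¹⁸ / 10⁻³) = −147.1 dBm

−147.1 dBm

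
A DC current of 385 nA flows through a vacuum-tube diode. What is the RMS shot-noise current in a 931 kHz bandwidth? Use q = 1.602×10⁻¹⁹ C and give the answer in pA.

I_n = √(2qI·B)
2qI·B = 2 × 1.602×10⁻¹⁹ × 3.85×10⁻⁷ × 9.31×10⁵ = 1.15×10⁻¹⁹ A²
I_n = √(1.15×10⁻¹⁹) = 3.39×10⁻¹⁰ A = 339 pA

339 pA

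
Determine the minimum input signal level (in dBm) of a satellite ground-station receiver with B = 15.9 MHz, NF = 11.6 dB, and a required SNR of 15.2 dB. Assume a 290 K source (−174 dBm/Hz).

Sensitivity = −174 + 10 log₁₀(B) + NF + SNR_min
= −174 + 72.01 + 11.6 + 15.2
= −75.19 dBm → −75.2 dBm

−75.2 dBm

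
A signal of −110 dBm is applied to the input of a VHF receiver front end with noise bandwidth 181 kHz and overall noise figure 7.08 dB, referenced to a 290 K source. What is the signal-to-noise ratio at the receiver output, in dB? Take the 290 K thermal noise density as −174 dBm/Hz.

Noise floor: N = −174 + 10 log₁₀(B) + NF
10 log₁₀(1.81×10⁵) = 52.58 dB
N = −174 + 52.58 + 7.08 = −114.34 dBm
SNR = P_sig − N = −110 − (−114.34) = 4.34 dB → 4.3 dB

4.3 dB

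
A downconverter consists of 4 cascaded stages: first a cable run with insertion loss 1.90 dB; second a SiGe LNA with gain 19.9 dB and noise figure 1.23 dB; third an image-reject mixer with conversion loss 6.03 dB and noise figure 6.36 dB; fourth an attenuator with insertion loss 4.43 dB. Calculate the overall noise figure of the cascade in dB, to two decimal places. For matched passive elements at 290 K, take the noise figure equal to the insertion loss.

3.47 dB

Convert to linear (a loss of L dB is a gain of −L dB): F_i = 10^(NF_i/10), G_i = 10^(G_i,dB/10)
  Stage 1: F_1 = 10^(1.90/10) = 1.549, G_1 = 10^(−1.90/10) = 0.6457
  Stage 2: F_2 = 10^(1.23/10) = 1.327, G_2 = 10^(19.9/10) = 97.72
  Stage 3: F_3 = 10^(6.36/10) = 4.325, G_3 = 10^(−6.03/10) = 0.2495
  Stage 4: F_4 = 10^(4.43/10) = 2.773, G_4 = 10^(−4.43/10) = 0.3606
Friis cascade:
  F = 1.549 + (1.327 − 1)/0.6457 + (4.325 − 1)/63.10 + (2.773 − 1)/15.74 = 2.221
NF = 10 log₁₀(2.221) = 3.47 dB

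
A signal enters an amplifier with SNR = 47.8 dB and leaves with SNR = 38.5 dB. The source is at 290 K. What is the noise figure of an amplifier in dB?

9.3 dB

NF (dB) = SNR_in(dB) − SNR_out(dB) when the source is at T₀
NF = 47.8 − 38.5 = 9.3 dB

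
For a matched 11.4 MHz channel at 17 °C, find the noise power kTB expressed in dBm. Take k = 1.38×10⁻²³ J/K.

−103.4 dBm

T = 17 °C + 273.15 = 290.15 K
P_n = kTB = 1.38×10⁻²³ × 290.15 × 1.14×10⁷ = 4.56×10⁻¹⁴ W
In dBm: 10 log₁₀(4.56×10⁻¹⁴ / 10⁻³) = −103.4 dBm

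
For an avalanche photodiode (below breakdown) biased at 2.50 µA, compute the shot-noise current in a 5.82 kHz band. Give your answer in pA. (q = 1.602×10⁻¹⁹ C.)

I_n = √(2qI·B)
2qI·B = 2 × 1.602×10⁻¹⁹ × 2.50×10⁻⁶ × 5.82×10³ = 4.66×10⁻²¹ A²
I_n = √(4.66×10⁻²¹) = 6.83×10⁻¹¹ A = 68.3 pA

68.3 pA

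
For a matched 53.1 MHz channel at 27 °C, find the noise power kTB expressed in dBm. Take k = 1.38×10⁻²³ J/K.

−96.6 dBm

T = 27 °C + 273.15 = 300.15 K
P_n = kTB = 1.38×10⁻²³ × 300.15 × 5.31×10⁷ = 2.20×10⁻¹³ W
In dBm: 10 log₁₀(2.20×10⁻¹³ / 10⁻³) = −96.6 dBm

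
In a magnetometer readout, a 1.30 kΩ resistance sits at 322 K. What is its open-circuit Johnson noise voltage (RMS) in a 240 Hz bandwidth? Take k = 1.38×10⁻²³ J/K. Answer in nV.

74.5 nV

V_n = √(4kTRB)
4kTRB = 4 × 1.38×10⁻²³ × 322 × 1.30×10³ × 2.40×10² = 5.55×10⁻¹⁵ V²
V_n = √(5.55×10⁻¹⁵) = 7.45×10⁻⁸ V = 74.5 nV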